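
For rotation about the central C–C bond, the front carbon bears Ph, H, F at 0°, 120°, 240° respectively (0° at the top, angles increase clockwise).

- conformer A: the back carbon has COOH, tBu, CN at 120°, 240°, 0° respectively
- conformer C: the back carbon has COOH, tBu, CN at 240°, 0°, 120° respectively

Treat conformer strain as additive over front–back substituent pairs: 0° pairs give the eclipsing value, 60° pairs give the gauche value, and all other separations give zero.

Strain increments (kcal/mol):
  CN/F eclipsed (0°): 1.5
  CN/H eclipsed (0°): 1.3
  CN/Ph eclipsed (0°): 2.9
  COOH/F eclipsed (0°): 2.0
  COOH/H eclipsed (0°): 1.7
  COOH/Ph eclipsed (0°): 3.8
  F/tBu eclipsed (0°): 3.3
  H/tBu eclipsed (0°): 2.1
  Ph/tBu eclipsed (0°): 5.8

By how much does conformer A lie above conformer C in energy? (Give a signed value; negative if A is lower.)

A (eclipsed): Ph–CN eclipsed, H–COOH eclipsed, F–tBu eclipsed; 2.9 + 1.7 + 3.3 = 7.9 kcal/mol.
C (eclipsed): Ph–tBu eclipsed, H–CN eclipsed, F–COOH eclipsed; 5.8 + 1.3 + 2.0 = 9.1 kcal/mol.
E(A) − E(C) = 7.9 − 9.1 = -1.2 kcal/mol.

-1.2 kcal/mol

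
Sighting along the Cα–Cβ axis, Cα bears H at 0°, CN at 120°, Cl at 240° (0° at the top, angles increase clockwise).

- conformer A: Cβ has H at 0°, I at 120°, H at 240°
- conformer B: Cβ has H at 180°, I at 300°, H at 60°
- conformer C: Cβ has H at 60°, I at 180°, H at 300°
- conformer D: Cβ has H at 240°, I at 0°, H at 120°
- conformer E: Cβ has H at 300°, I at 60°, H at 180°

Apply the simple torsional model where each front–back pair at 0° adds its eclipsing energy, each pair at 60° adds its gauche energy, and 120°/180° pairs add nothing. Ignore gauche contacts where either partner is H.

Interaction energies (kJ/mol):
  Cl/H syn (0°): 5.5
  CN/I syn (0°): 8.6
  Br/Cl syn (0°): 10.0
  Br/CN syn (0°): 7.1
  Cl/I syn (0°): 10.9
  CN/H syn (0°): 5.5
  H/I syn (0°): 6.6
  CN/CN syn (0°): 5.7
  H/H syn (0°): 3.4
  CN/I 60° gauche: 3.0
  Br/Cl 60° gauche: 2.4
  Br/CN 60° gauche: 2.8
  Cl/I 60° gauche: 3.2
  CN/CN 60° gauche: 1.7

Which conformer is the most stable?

A (eclipsed): H–H eclipsed, CN–I eclipsed, Cl–H eclipsed; 3.4 + 8.6 + 5.5 = 17.5 kJ/mol.
B (staggered): Cl–I gauche; 3.2 = 3.2 kJ/mol.
C (staggered): CN–I gauche, Cl–I gauche; 3.0 + 3.2 = 6.2 kJ/mol.
D (eclipsed): H–I eclipsed, CN–H eclipsed, Cl–H eclipsed; 6.6 + 5.5 + 5.5 = 17.6 kJ/mol.
E (staggered): CN–I gauche; 3.0 = 3.0 kJ/mol.
E has the lowest total (3.0 kJ/mol).

E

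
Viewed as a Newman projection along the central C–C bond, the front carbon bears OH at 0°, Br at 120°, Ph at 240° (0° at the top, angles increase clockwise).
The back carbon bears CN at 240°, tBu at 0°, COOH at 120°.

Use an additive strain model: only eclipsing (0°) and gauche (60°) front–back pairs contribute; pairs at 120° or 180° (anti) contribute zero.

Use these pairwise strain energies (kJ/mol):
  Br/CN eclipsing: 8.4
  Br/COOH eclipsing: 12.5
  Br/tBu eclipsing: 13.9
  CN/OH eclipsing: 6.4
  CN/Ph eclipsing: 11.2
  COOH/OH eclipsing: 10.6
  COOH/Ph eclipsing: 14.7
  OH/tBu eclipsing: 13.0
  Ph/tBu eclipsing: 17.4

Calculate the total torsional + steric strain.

This conformer (eclipsed): OH–tBu eclipsed, Br–COOH eclipsed, Ph–CN eclipsed; 13.0 + 12.5 + 11.2 = 36.7 kJ/mol.

36.7 kJ/mol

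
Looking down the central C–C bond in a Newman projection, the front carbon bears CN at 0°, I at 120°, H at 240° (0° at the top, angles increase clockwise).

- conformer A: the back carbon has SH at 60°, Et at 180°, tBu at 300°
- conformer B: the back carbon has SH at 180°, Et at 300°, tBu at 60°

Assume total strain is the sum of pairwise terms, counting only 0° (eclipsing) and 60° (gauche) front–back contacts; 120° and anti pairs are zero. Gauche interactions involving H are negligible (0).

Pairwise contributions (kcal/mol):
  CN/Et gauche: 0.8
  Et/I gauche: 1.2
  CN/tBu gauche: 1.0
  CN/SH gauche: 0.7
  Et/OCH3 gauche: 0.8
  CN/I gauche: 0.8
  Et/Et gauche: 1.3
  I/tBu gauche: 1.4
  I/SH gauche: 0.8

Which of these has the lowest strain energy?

A

A (staggered): CN–SH gauche, CN–tBu gauche, I–SH gauche, I–Et gauche; 0.7 + 1.0 + 0.8 + 1.2 = 3.7 kcal/mol.
B (staggered): CN–Et gauche, CN–tBu gauche, I–SH gauche, I–tBu gauche; 0.8 + 1.0 + 0.8 + 1.4 = 4.0 kcal/mol.
A has the lowest total (3.7 kcal/mol).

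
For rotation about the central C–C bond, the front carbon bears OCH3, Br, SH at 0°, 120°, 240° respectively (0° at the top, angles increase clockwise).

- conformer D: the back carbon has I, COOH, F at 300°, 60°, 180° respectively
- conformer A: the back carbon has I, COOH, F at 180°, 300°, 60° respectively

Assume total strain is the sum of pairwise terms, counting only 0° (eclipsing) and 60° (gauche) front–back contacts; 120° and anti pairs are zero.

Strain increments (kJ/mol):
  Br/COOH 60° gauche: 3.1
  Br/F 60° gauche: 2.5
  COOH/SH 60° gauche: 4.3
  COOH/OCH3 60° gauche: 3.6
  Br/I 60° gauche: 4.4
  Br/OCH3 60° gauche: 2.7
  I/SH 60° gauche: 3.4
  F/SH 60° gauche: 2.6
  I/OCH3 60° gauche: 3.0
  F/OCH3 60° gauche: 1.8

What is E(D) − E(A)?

D (staggered): OCH3(0°)/I(300°) gauche 3.0; OCH3(0°)/COOH(60°) gauche 3.6; Br(120°)/COOH(60°) gauche 3.1; Br(120°)/F(180°) gauche 2.5; SH(240°)/I(300°) gauche 3.4; SH(240°)/F(180°) gauche 2.6 → 18.2 kJ/mol.
A (staggered): OCH3(0°)/COOH(300°) gauche 3.6; OCH3(0°)/F(60°) gauche 1.8; Br(120°)/I(180°) gauche 4.4; Br(120°)/F(60°) gauche 2.5; SH(240°)/I(180°) gauche 3.4; SH(240°)/COOH(300°) gauche 4.3 → 20.0 kJ/mol.
E(D) − E(A) = 18.2 − 20.0 = -1.8 kJ/mol.

-1.8 kJ/mol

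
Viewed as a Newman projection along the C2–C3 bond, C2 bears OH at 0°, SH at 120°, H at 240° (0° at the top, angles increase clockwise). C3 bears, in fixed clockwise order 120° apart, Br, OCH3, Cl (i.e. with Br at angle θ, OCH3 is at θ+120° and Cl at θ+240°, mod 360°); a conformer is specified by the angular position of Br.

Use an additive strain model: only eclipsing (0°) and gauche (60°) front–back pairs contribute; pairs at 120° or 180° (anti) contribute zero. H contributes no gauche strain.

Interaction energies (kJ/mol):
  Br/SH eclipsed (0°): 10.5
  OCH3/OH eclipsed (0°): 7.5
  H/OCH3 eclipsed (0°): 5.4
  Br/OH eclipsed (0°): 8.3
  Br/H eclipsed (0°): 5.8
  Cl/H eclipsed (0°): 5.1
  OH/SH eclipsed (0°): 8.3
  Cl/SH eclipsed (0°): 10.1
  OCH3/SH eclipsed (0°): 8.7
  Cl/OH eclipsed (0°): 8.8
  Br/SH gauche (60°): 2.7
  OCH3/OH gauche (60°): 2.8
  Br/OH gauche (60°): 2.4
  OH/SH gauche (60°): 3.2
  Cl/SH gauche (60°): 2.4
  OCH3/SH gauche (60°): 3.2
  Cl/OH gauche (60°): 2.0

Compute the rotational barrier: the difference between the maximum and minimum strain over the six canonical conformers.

14.8 kJ/mol

Br at 0° is eclipsed. OH at 0° is eclipsed with Br at 0° (8.3); SH at 120° is eclipsed with OCH3 at 120° (8.7); H at 240° is eclipsed with Cl at 240° (5.1). Total 22.1 kJ/mol.
Br at 60° is staggered. OH at 0° is gauche with Br at 60° (2.4); OH at 0° is gauche with Cl at 300° (2.0); SH at 120° is gauche with Br at 60° (2.7); SH at 120° is gauche with OCH3 at 180° (3.2). Total 10.3 kJ/mol.
Br at 120° is eclipsed. OH at 0° is eclipsed with Cl at 0° (8.8); SH at 120° is eclipsed with Br at 120° (10.5); H at 240° is eclipsed with OCH3 at 240° (5.4). Total 24.7 kJ/mol.
Br at 180° is staggered. OH at 0° is gauche with OCH3 at 300° (2.8); OH at 0° is gauche with Cl at 60° (2.0); SH at 120° is gauche with Br at 180° (2.7); SH at 120° is gauche with Cl at 60° (2.4). Total 9.9 kJ/mol.
Br at 240° is eclipsed. OH at 0° is eclipsed with OCH3 at 0° (7.5); SH at 120° is eclipsed with Cl at 120° (10.1); H at 240° is eclipsed with Br at 240° (5.8). Total 23.4 kJ/mol.
Br at 300° is staggered. OH at 0° is gauche with Br at 300° (2.4); OH at 0° is gauche with OCH3 at 60° (2.8); SH at 120° is gauche with OCH3 at 60° (3.2); SH at 120° is gauche with Cl at 180° (2.4). Total 10.8 kJ/mol.
Max at 120° (24.7 kJ/mol), min at 180° (9.9 kJ/mol); barrier = 14.8 kJ/mol.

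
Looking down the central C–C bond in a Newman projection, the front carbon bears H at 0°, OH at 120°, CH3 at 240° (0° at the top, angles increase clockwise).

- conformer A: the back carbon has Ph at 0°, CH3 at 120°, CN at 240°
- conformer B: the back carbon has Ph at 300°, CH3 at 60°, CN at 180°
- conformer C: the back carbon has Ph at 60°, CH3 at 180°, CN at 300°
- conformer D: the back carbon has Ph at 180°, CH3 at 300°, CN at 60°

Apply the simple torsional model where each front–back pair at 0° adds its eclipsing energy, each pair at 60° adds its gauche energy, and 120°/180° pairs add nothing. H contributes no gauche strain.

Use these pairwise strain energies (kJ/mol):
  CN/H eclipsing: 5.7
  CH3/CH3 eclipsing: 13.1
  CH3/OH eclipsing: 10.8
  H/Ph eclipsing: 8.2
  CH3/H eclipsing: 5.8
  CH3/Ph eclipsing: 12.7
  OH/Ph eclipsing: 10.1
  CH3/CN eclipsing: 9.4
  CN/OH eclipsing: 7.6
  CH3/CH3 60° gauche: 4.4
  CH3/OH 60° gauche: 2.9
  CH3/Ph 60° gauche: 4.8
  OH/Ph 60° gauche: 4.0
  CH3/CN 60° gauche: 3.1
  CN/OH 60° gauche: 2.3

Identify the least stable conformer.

A (eclipsed): H–Ph eclipsed, OH–CH3 eclipsed, CH3–CN eclipsed; 8.2 + 10.8 + 9.4 = 28.4 kJ/mol.
B (staggered): OH–CH3 gauche, OH–CN gauche, CH3–Ph gauche, CH3–CN gauche; 2.9 + 2.3 + 4.8 + 3.1 = 13.1 kJ/mol.
C (staggered): OH–Ph gauche, OH–CH3 gauche, CH3–CH3 gauche, CH3–CN gauche; 4.0 + 2.9 + 4.4 + 3.1 = 14.4 kJ/mol.
D (staggered): OH–Ph gauche, OH–CN gauche, CH3–Ph gauche, CH3–CH3 gauche; 4.0 + 2.3 + 4.8 + 4.4 = 15.5 kJ/mol.
A has the highest total (28.4 kJ/mol).

A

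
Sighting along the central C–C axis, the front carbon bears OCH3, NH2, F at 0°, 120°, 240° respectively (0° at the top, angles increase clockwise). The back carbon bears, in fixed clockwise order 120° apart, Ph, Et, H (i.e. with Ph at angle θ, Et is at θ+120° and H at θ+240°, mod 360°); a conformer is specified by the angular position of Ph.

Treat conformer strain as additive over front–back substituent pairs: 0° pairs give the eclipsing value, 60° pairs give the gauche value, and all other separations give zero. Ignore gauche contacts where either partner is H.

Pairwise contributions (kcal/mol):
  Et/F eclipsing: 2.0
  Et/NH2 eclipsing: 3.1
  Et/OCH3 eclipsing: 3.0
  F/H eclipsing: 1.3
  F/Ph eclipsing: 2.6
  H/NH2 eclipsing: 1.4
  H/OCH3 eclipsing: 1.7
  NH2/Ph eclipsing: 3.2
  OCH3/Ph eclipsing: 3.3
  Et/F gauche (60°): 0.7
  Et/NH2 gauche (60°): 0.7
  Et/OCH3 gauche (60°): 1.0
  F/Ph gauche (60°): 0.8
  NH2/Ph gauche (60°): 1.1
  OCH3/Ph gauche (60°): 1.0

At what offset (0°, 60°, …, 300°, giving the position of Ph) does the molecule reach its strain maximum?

0°

Ph at 0° (eclipsed): OCH3(0°)/Ph(0°) eclipsed 3.3; NH2(120°)/Et(120°) eclipsed 3.1; F(240°)/H(240°) eclipsed 1.3 → 7.7 kcal/mol.
Ph at 60° (staggered): OCH3(0°)/Ph(60°) gauche 1.0; NH2(120°)/Ph(60°) gauche 1.1; NH2(120°)/Et(180°) gauche 0.7; F(240°)/Et(180°) gauche 0.7 → 3.5 kcal/mol.
Ph at 120° (eclipsed): OCH3(0°)/H(0°) eclipsed 1.7; NH2(120°)/Ph(120°) eclipsed 3.2; F(240°)/Et(240°) eclipsed 2.0 → 6.9 kcal/mol.
Ph at 180° (staggered): OCH3(0°)/Et(300°) gauche 1.0; NH2(120°)/Ph(180°) gauche 1.1; F(240°)/Ph(180°) gauche 0.8; F(240°)/Et(300°) gauche 0.7 → 3.6 kcal/mol.
Ph at 240° (eclipsed): OCH3(0°)/Et(0°) eclipsed 3.0; NH2(120°)/H(120°) eclipsed 1.4; F(240°)/Ph(240°) eclipsed 2.6 → 7.0 kcal/mol.
Ph at 300° (staggered): OCH3(0°)/Ph(300°) gauche 1.0; OCH3(0°)/Et(60°) gauche 1.0; NH2(120°)/Et(60°) gauche 0.7; F(240°)/Ph(300°) gauche 0.8 → 3.5 kcal/mol.
The maximum (7.7 kcal/mol) occurs with Ph at 0°.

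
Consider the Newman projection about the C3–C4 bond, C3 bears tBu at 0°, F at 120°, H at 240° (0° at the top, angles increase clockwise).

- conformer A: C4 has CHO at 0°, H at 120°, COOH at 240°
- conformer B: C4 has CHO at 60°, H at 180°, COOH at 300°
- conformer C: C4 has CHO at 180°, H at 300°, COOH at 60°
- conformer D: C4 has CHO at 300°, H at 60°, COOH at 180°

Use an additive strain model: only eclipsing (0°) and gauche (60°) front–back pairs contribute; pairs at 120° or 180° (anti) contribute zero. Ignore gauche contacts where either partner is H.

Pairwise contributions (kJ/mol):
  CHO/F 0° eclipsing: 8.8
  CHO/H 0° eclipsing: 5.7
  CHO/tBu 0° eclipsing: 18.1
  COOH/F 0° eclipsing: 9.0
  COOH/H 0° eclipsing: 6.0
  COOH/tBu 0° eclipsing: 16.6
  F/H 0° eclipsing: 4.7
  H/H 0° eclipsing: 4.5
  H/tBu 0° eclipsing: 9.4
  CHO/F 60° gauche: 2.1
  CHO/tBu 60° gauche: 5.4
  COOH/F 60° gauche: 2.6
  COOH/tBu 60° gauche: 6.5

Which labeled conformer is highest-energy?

A is eclipsed. tBu at 0° is eclipsed with CHO at 0° (18.1); F at 120° is eclipsed with H at 120° (4.7); H at 240° is eclipsed with COOH at 240° (6.0). Total 28.8 kJ/mol.
B is staggered. tBu at 0° is gauche with CHO at 60° (5.4); tBu at 0° is gauche with COOH at 300° (6.5); F at 120° is gauche with CHO at 60° (2.1). Total 14.0 kJ/mol.
C is staggered. tBu at 0° is gauche with COOH at 60° (6.5); F at 120° is gauche with CHO at 180° (2.1); F at 120° is gauche with COOH at 60° (2.6). Total 11.2 kJ/mol.
D is staggered. tBu at 0° is gauche with CHO at 300° (5.4); F at 120° is gauche with COOH at 180° (2.6). Total 8.0 kJ/mol.
A has the highest total (28.8 kJ/mol).

A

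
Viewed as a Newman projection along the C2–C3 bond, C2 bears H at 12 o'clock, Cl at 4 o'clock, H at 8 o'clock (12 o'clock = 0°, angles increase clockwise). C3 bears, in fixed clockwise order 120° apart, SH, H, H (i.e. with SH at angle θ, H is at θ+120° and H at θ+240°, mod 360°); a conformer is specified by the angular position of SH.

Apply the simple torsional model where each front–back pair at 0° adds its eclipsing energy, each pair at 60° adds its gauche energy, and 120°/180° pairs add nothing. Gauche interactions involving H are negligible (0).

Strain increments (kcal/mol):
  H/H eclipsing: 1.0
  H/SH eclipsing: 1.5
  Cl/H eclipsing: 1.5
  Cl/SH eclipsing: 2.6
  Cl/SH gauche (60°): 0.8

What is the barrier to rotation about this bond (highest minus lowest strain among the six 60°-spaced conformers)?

SH at 0° is eclipsed. H at 0° is eclipsed with SH at 0° (1.5); Cl at 120° is eclipsed with H at 120° (1.5); H at 240° is eclipsed with H at 240° (1.0). Total 4.0 kcal/mol.
SH at 60° is staggered. Cl at 120° is gauche with SH at 60° (0.8). Total 0.8 kcal/mol.
SH at 120° is eclipsed. H at 0° is eclipsed with H at 0° (1.0); Cl at 120° is eclipsed with SH at 120° (2.6); H at 240° is eclipsed with H at 240° (1.0). Total 4.6 kcal/mol.
SH at 180° is staggered. Cl at 120° is gauche with SH at 180° (0.8). Total 0.8 kcal/mol.
SH at 240° is eclipsed. H at 0° is eclipsed with H at 0° (1.0); Cl at 120° is eclipsed with H at 120° (1.5); H at 240° is eclipsed with SH at 240° (1.5). Total 4.0 kcal/mol.
SH at 300° (staggered): no non-H gauche contacts → 0.0 kcal/mol.
Max at 120° (4.6 kcal/mol), min at 300° (0.0 kcal/mol); barrier = 4.6 kcal/mol.

4.6 kcal/mol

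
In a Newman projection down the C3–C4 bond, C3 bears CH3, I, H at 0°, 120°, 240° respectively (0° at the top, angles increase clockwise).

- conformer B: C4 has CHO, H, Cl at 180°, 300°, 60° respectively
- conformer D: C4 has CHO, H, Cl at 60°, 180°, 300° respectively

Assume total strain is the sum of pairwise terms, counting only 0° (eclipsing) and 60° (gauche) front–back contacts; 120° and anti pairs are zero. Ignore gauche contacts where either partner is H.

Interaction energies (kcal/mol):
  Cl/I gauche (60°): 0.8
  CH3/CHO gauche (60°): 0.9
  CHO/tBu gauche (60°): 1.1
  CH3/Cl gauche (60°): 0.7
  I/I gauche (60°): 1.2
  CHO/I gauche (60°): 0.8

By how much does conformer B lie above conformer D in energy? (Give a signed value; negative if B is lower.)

B (staggered): CH3(0°)/Cl(60°) gauche 0.7; I(120°)/CHO(180°) gauche 0.8; I(120°)/Cl(60°) gauche 0.8 → 2.3 kcal/mol.
D (staggered): CH3(0°)/CHO(60°) gauche 0.9; CH3(0°)/Cl(300°) gauche 0.7; I(120°)/CHO(60°) gauche 0.8 → 2.4 kcal/mol.
E(B) − E(D) = 2.3 − 2.4 = -0.1 kcal/mol.

-0.1 kcal/mol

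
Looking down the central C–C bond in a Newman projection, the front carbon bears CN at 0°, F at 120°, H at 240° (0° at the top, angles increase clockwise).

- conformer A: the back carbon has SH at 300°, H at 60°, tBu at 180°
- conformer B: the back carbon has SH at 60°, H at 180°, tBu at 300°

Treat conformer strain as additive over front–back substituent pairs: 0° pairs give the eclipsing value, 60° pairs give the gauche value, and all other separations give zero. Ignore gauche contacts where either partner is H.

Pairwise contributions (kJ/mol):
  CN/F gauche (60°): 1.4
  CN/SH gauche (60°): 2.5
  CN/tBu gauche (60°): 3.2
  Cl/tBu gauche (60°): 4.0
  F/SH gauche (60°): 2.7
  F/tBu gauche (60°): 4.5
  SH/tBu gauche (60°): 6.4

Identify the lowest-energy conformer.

A (staggered): CN(0°)/SH(300°) gauche 2.5; F(120°)/tBu(180°) gauche 4.5 → 7.0 kJ/mol.
B (staggered): CN(0°)/SH(60°) gauche 2.5; CN(0°)/tBu(300°) gauche 3.2; F(120°)/SH(60°) gauche 2.7 → 8.4 kJ/mol.
A has the lowest total (7.0 kJ/mol).

A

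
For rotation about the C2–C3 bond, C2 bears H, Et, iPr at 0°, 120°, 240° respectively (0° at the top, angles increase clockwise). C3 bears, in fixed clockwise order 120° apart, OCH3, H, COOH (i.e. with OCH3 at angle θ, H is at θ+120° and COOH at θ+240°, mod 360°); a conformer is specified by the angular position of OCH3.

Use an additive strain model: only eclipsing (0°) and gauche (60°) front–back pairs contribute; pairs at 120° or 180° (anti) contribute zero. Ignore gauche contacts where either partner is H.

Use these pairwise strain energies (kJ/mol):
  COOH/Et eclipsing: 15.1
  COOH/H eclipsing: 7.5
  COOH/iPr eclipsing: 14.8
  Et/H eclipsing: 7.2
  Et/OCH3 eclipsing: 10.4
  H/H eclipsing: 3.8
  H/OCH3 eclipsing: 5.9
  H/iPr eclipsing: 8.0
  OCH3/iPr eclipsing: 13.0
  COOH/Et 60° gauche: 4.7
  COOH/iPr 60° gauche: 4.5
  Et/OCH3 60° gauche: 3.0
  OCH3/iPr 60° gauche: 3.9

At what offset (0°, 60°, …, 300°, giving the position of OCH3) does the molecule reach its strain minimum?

OCH3 at 0° is eclipsed. H at 0° is eclipsed with OCH3 at 0° (5.9); Et at 120° is eclipsed with H at 120° (7.2); iPr at 240° is eclipsed with COOH at 240° (14.8). Total 27.9 kJ/mol.
OCH3 at 60° is staggered. Et at 120° is gauche with OCH3 at 60° (3.0); iPr at 240° is gauche with COOH at 300° (4.5). Total 7.5 kJ/mol.
OCH3 at 120° is eclipsed. H at 0° is eclipsed with COOH at 0° (7.5); Et at 120° is eclipsed with OCH3 at 120° (10.4); iPr at 240° is eclipsed with H at 240° (8.0). Total 25.9 kJ/mol.
OCH3 at 180° is staggered. Et at 120° is gauche with OCH3 at 180° (3.0); Et at 120° is gauche with COOH at 60° (4.7); iPr at 240° is gauche with OCH3 at 180° (3.9). Total 11.6 kJ/mol.
OCH3 at 240° is eclipsed. H at 0° is eclipsed with H at 0° (3.8); Et at 120° is eclipsed with COOH at 120° (15.1); iPr at 240° is eclipsed with OCH3 at 240° (13.0). Total 31.9 kJ/mol.
OCH3 at 300° is staggered. Et at 120° is gauche with COOH at 180° (4.7); iPr at 240° is gauche with OCH3 at 300° (3.9); iPr at 240° is gauche with COOH at 180° (4.5). Total 13.1 kJ/mol.
The minimum (7.5 kJ/mol) occurs with OCH3 at 60°.

60°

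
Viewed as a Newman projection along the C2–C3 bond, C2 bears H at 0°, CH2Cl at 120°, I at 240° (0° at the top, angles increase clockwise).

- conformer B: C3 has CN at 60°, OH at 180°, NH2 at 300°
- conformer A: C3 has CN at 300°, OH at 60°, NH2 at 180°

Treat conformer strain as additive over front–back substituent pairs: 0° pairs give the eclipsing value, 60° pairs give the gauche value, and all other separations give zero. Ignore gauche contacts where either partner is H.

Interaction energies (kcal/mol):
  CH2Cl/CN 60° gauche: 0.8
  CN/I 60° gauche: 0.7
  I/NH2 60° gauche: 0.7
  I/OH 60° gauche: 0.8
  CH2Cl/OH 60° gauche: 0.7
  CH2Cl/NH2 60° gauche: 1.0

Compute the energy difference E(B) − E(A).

B is staggered. CH2Cl at 120° is gauche with CN at 60° (0.8); CH2Cl at 120° is gauche with OH at 180° (0.7); I at 240° is gauche with OH at 180° (0.8); I at 240° is gauche with NH2 at 300° (0.7). Total 3.0 kcal/mol.
A is staggered. CH2Cl at 120° is gauche with OH at 60° (0.7); CH2Cl at 120° is gauche with NH2 at 180° (1.0); I at 240° is gauche with CN at 300° (0.7); I at 240° is gauche with NH2 at 180° (0.7). Total 3.1 kcal/mol.
E(B) − E(A) = 3.0 − 3.1 = -0.1 kcal/mol.

-0.1 kcal/mol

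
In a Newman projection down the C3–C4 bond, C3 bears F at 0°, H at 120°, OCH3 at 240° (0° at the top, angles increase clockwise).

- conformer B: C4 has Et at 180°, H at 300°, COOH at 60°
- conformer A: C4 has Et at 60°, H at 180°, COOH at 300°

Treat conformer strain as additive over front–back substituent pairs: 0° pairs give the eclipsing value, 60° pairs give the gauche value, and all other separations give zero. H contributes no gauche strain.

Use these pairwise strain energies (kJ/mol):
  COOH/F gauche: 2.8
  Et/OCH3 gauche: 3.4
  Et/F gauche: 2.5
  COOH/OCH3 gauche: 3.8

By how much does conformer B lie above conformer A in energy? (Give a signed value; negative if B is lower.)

-2.9 kJ/mol

B (staggered): F–COOH gauche, OCH3–Et gauche; 2.8 + 3.4 = 6.2 kJ/mol.
A (staggered): F–Et gauche, F–COOH gauche, OCH3–COOH gauche; 2.5 + 2.8 + 3.8 = 9.1 kJ/mol.
E(B) − E(A) = 6.2 − 9.1 = -2.9 kJ/mol.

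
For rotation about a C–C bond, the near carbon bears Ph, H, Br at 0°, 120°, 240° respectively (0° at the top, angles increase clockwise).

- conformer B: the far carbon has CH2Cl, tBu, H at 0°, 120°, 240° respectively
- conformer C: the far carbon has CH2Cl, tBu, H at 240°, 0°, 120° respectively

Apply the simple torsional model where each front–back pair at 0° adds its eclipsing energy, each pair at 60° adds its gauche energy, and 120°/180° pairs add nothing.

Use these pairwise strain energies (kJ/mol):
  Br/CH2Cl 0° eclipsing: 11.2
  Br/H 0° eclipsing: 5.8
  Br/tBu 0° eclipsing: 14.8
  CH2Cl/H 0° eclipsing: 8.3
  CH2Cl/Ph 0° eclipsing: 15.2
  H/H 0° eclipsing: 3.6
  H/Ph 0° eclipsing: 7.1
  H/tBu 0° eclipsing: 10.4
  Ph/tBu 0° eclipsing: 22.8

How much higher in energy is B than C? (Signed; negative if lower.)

B is eclipsed. Ph at 0° is eclipsed with CH2Cl at 0° (15.2); H at 120° is eclipsed with tBu at 120° (10.4); Br at 240° is eclipsed with H at 240° (5.8). Total 31.4 kJ/mol.
C is eclipsed. Ph at 0° is eclipsed with tBu at 0° (22.8); H at 120° is eclipsed with H at 120° (3.6); Br at 240° is eclipsed with CH2Cl at 240° (11.2). Total 37.6 kJ/mol.
E(B) − E(C) = 31.4 − 37.6 = -6.2 kJ/mol.

-6.2 kJ/mol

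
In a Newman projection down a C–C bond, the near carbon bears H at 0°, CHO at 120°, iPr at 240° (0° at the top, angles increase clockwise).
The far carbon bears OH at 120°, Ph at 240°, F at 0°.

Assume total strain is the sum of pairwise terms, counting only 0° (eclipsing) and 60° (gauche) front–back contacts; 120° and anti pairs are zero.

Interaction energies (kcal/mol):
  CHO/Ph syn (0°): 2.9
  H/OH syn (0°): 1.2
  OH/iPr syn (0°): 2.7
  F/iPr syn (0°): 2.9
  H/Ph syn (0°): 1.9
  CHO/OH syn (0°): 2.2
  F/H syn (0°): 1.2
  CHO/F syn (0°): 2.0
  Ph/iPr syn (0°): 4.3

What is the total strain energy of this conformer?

This conformer (eclipsed): H(0°)/F(0°) eclipsed 1.2; CHO(120°)/OH(120°) eclipsed 2.2; iPr(240°)/Ph(240°) eclipsed 4.3 → 7.7 kcal/mol.

7.7 kcal/mol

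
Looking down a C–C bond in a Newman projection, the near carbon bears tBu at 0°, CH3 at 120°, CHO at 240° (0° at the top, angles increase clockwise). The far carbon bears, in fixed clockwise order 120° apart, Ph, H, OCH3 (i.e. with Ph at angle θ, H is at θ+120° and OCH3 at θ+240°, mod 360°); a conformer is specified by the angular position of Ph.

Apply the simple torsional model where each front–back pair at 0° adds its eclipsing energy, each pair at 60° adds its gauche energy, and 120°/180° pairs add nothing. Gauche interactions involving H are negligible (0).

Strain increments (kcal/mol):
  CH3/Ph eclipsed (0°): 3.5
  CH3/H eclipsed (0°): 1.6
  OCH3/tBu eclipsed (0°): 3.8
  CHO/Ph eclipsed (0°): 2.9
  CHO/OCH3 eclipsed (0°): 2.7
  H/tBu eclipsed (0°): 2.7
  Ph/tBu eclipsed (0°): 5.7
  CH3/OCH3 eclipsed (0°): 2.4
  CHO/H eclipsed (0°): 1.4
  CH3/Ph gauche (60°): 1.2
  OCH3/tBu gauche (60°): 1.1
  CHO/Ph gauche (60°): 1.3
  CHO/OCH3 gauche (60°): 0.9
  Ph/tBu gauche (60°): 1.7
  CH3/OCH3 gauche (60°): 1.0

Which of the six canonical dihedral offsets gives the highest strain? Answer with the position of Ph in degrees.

Ph at 0° (eclipsed): tBu–Ph eclipsed, CH3–H eclipsed, CHO–OCH3 eclipsed; 5.7 + 1.6 + 2.7 = 10.0 kcal/mol.
Ph at 60° (staggered): tBu–Ph gauche, tBu–OCH3 gauche, CH3–Ph gauche, CHO–OCH3 gauche; 1.7 + 1.1 + 1.2 + 0.9 = 4.9 kcal/mol.
Ph at 120° (eclipsed): tBu–OCH3 eclipsed, CH3–Ph eclipsed, CHO–H eclipsed; 3.8 + 3.5 + 1.4 = 8.7 kcal/mol.
Ph at 180° (staggered): tBu–OCH3 gauche, CH3–Ph gauche, CH3–OCH3 gauche, CHO–Ph gauche; 1.1 + 1.2 + 1.0 + 1.3 = 4.6 kcal/mol.
Ph at 240° (eclipsed): tBu–H eclipsed, CH3–OCH3 eclipsed, CHO–Ph eclipsed; 2.7 + 2.4 + 2.9 = 8.0 kcal/mol.
Ph at 300° (staggered): tBu–Ph gauche, CH3–OCH3 gauche, CHO–Ph gauche, CHO–OCH3 gauche; 1.7 + 1.0 + 1.3 + 0.9 = 4.9 kcal/mol.
The maximum (10.0 kcal/mol) occurs with Ph at 0°.

0°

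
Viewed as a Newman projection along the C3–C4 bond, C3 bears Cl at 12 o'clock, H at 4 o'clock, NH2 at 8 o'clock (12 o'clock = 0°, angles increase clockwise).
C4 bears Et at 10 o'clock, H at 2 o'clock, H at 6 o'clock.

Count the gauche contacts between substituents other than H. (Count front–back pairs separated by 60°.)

2

Non-H gauche pairs: Cl(0°)/Et(300°); NH2(240°)/Et(300°) — 2 interactions.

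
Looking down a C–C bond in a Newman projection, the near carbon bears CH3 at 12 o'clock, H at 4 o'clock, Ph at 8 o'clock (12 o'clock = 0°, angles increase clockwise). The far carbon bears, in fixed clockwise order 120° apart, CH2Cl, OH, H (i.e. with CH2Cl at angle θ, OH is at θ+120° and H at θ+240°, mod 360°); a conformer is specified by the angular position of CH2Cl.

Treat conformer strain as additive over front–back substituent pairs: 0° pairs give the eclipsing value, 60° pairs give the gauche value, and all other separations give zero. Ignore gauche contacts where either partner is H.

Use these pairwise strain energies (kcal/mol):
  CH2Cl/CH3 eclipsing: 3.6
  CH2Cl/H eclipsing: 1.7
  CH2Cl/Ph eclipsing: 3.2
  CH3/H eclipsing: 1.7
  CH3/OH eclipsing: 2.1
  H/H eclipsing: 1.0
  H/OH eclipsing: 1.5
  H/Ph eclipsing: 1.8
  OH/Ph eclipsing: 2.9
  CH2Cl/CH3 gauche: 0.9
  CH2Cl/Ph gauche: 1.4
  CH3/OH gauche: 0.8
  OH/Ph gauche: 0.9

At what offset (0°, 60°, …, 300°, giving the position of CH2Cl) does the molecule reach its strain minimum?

60°

CH2Cl at 0° (eclipsed): CH3–CH2Cl eclipsed, H–OH eclipsed, Ph–H eclipsed; 3.6 + 1.5 + 1.8 = 6.9 kcal/mol.
CH2Cl at 60° (staggered): CH3–CH2Cl gauche, Ph–OH gauche; 0.9 + 0.9 = 1.8 kcal/mol.
CH2Cl at 120° (eclipsed): CH3–H eclipsed, H–CH2Cl eclipsed, Ph–OH eclipsed; 1.7 + 1.7 + 2.9 = 6.3 kcal/mol.
CH2Cl at 180° (staggered): CH3–OH gauche, Ph–CH2Cl gauche, Ph–OH gauche; 0.8 + 1.4 + 0.9 = 3.1 kcal/mol.
CH2Cl at 240° (eclipsed): CH3–OH eclipsed, H–H eclipsed, Ph–CH2Cl eclipsed; 2.1 + 1.0 + 3.2 = 6.3 kcal/mol.
CH2Cl at 300° (staggered): CH3–CH2Cl gauche, CH3–OH gauche, Ph–CH2Cl gauche; 0.9 + 0.8 + 1.4 = 3.1 kcal/mol.
The minimum (1.8 kcal/mol) occurs with CH2Cl at 60°.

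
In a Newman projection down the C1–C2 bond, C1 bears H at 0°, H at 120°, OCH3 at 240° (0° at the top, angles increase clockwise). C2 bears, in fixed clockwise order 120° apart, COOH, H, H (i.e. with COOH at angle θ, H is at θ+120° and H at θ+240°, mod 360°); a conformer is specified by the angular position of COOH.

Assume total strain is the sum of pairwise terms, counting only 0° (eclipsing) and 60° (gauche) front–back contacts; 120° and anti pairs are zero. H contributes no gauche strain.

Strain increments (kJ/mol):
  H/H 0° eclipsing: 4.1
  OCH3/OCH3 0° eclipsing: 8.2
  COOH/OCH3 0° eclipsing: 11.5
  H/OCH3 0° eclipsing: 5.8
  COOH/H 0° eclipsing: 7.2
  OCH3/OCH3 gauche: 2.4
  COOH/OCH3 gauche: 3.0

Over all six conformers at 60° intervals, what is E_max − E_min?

COOH at 0° (eclipsed): H–COOH eclipsed, H–H eclipsed, OCH3–H eclipsed; 7.2 + 4.1 + 5.8 = 17.1 kJ/mol.
COOH at 60° (staggered): no non-H gauche contacts → 0.0 kJ/mol.
COOH at 120° (eclipsed): H–H eclipsed, H–COOH eclipsed, OCH3–H eclipsed; 4.1 + 7.2 + 5.8 = 17.1 kJ/mol.
COOH at 180° (staggered): OCH3–COOH gauche; 3.0 = 3.0 kJ/mol.
COOH at 240° (eclipsed): H–H eclipsed, H–H eclipsed, OCH3–COOH eclipsed; 4.1 + 4.1 + 11.5 = 19.7 kJ/mol.
COOH at 300° (staggered): OCH3–COOH gauche; 3.0 = 3.0 kJ/mol.
Max at 240° (19.7 kJ/mol), min at 60° (0.0 kJ/mol); barrier = 19.7 kJ/mol.

19.7 kJ/mol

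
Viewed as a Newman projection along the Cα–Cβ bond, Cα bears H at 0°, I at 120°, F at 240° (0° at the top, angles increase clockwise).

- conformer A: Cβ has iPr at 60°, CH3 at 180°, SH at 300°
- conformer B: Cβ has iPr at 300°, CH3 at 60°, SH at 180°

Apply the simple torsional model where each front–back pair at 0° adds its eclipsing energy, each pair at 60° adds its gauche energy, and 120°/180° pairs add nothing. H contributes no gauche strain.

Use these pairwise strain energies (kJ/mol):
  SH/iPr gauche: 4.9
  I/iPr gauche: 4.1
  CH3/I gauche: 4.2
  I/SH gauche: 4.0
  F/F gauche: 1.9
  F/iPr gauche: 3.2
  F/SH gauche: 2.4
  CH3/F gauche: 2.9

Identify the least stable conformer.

B

A is staggered. I at 120° is gauche with iPr at 60° (4.1); I at 120° is gauche with CH3 at 180° (4.2); F at 240° is gauche with CH3 at 180° (2.9); F at 240° is gauche with SH at 300° (2.4). Total 13.6 kJ/mol.
B is staggered. I at 120° is gauche with CH3 at 60° (4.2); I at 120° is gauche with SH at 180° (4.0); F at 240° is gauche with iPr at 300° (3.2); F at 240° is gauche with SH at 180° (2.4). Total 13.8 kJ/mol.
B has the highest total (13.8 kJ/mol).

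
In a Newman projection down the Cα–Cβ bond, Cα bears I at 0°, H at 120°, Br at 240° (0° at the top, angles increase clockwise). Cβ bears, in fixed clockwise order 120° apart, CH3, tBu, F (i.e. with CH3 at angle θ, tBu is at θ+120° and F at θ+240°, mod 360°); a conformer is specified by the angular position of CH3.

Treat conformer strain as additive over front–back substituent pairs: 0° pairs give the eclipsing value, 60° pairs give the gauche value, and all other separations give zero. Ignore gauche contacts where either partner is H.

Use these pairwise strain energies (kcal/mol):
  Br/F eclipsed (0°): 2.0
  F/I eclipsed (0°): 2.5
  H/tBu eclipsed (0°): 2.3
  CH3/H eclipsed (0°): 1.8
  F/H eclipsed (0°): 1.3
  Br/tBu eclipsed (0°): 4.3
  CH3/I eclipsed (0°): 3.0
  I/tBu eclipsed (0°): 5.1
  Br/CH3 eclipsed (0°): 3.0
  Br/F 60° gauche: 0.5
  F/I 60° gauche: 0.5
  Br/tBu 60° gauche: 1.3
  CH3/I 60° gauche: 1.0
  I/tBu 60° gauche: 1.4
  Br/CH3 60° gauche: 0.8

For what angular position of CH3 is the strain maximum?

CH3 at 0° (eclipsed): I(0°)/CH3(0°) eclipsed 3.0; H(120°)/tBu(120°) eclipsed 2.3; Br(240°)/F(240°) eclipsed 2.0 → 7.3 kcal/mol.
CH3 at 60° (staggered): I(0°)/CH3(60°) gauche 1.0; I(0°)/F(300°) gauche 0.5; Br(240°)/tBu(180°) gauche 1.3; Br(240°)/F(300°) gauche 0.5 → 3.3 kcal/mol.
CH3 at 120° (eclipsed): I(0°)/F(0°) eclipsed 2.5; H(120°)/CH3(120°) eclipsed 1.8; Br(240°)/tBu(240°) eclipsed 4.3 → 8.6 kcal/mol.
CH3 at 180° (staggered): I(0°)/tBu(300°) gauche 1.4; I(0°)/F(60°) gauche 0.5; Br(240°)/CH3(180°) gauche 0.8; Br(240°)/tBu(300°) gauche 1.3 → 4.0 kcal/mol.
CH3 at 240° (eclipsed): I(0°)/tBu(0°) eclipsed 5.1; H(120°)/F(120°) eclipsed 1.3; Br(240°)/CH3(240°) eclipsed 3.0 → 9.4 kcal/mol.
CH3 at 300° (staggered): I(0°)/CH3(300°) gauche 1.0; I(0°)/tBu(60°) gauche 1.4; Br(240°)/CH3(300°) gauche 0.8; Br(240°)/F(180°) gauche 0.5 → 3.7 kcal/mol.
The maximum (9.4 kcal/mol) occurs with CH3 at 240°.

240°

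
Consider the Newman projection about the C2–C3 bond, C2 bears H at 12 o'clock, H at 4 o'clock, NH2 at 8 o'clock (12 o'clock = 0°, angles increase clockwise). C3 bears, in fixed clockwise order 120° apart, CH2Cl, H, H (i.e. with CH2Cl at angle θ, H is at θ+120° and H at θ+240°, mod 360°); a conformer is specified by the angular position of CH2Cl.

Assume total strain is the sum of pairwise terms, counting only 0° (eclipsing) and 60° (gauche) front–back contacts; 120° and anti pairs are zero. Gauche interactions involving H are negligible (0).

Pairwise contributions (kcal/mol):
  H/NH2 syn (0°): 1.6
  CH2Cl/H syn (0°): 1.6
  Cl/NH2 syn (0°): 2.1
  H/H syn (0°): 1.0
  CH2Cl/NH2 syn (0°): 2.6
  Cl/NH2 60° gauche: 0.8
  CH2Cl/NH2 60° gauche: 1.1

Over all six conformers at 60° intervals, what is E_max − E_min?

4.6 kcal/mol

CH2Cl at 0° (eclipsed): H–CH2Cl eclipsed, H–H eclipsed, NH2–H eclipsed; 1.6 + 1.0 + 1.6 = 4.2 kcal/mol.
CH2Cl at 60° (staggered): no non-H gauche contacts → 0.0 kcal/mol.
CH2Cl at 120° (eclipsed): H–H eclipsed, H–CH2Cl eclipsed, NH2–H eclipsed; 1.0 + 1.6 + 1.6 = 4.2 kcal/mol.
CH2Cl at 180° (staggered): NH2–CH2Cl gauche; 1.1 = 1.1 kcal/mol.
CH2Cl at 240° (eclipsed): H–H eclipsed, H–H eclipsed, NH2–CH2Cl eclipsed; 1.0 + 1.0 + 2.6 = 4.6 kcal/mol.
CH2Cl at 300° (staggered): NH2–CH2Cl gauche; 1.1 = 1.1 kcal/mol.
Max at 240° (4.6 kcal/mol), min at 60° (0.0 kcal/mol); barrier = 4.6 kcal/mol.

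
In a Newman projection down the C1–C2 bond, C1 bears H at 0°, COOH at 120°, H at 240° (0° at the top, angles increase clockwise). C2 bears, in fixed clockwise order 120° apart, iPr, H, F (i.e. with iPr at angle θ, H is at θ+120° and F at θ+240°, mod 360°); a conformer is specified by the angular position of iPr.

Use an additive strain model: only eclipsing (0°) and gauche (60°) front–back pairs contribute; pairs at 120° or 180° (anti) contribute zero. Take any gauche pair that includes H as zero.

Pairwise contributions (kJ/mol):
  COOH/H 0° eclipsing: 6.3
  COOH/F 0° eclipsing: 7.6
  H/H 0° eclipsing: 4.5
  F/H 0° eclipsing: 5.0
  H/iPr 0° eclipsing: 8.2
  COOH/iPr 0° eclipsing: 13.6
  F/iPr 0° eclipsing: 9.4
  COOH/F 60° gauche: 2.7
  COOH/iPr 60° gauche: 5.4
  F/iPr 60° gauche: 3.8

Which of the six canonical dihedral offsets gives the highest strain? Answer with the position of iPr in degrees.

120°

iPr at 0° (eclipsed): H–iPr eclipsed, COOH–H eclipsed, H–F eclipsed; 8.2 + 6.3 + 5.0 = 19.5 kJ/mol.
iPr at 60° (staggered): COOH–iPr gauche; 5.4 = 5.4 kJ/mol.
iPr at 120° (eclipsed): H–F eclipsed, COOH–iPr eclipsed, H–H eclipsed; 5.0 + 13.6 + 4.5 = 23.1 kJ/mol.
iPr at 180° (staggered): COOH–iPr gauche, COOH–F gauche; 5.4 + 2.7 = 8.1 kJ/mol.
iPr at 240° (eclipsed): H–H eclipsed, COOH–F eclipsed, H–iPr eclipsed; 4.5 + 7.6 + 8.2 = 20.3 kJ/mol.
iPr at 300° (staggered): COOH–F gauche; 2.7 = 2.7 kJ/mol.
The maximum (23.1 kJ/mol) occurs with iPr at 120°.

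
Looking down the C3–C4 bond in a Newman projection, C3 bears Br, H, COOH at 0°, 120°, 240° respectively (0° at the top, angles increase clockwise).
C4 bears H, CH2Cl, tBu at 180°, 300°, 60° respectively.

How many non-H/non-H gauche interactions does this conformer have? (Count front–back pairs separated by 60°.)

3

Non-H gauche pairs: Br(0°)/CH2Cl(300°); Br(0°)/tBu(60°); COOH(240°)/CH2Cl(300°) — 3 interactions.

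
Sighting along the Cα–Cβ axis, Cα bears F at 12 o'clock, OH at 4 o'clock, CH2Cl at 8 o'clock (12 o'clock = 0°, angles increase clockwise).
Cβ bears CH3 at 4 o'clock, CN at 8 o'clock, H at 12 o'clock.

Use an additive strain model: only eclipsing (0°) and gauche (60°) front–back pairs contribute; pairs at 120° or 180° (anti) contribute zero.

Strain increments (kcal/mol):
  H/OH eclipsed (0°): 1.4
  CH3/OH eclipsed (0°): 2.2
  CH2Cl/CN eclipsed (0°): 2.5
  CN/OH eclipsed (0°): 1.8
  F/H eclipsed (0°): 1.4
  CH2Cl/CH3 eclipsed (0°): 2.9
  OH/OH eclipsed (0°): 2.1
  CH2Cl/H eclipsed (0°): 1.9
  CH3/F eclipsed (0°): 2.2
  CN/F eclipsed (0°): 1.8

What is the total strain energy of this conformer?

This conformer (eclipsed): F–H eclipsed, OH–CH3 eclipsed, CH2Cl–CN eclipsed; 1.4 + 2.2 + 2.5 = 6.1 kcal/mol.

6.1 kcal/mol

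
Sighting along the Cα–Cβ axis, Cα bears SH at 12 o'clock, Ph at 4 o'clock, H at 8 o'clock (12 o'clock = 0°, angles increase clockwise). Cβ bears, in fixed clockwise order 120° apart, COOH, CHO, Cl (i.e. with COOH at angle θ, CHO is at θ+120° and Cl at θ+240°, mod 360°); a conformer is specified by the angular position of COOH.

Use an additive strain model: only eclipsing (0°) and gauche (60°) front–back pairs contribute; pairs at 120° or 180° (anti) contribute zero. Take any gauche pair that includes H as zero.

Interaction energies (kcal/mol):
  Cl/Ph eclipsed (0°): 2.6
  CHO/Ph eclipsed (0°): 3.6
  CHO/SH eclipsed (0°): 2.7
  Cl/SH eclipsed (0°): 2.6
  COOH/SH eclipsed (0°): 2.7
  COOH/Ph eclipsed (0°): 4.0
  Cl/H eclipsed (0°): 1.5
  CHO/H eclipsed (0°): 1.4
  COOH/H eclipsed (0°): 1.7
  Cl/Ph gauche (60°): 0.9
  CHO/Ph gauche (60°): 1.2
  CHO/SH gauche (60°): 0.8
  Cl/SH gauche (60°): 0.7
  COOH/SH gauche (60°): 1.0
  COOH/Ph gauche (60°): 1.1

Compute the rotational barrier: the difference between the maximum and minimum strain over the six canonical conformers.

COOH at 0° (eclipsed): SH–COOH eclipsed, Ph–CHO eclipsed, H–Cl eclipsed; 2.7 + 3.6 + 1.5 = 7.8 kcal/mol.
COOH at 60° (staggered): SH–COOH gauche, SH–Cl gauche, Ph–COOH gauche, Ph–CHO gauche; 1.0 + 0.7 + 1.1 + 1.2 = 4.0 kcal/mol.
COOH at 120° (eclipsed): SH–Cl eclipsed, Ph–COOH eclipsed, H–CHO eclipsed; 2.6 + 4.0 + 1.4 = 8.0 kcal/mol.
COOH at 180° (staggered): SH–CHO gauche, SH–Cl gauche, Ph–COOH gauche, Ph–Cl gauche; 0.8 + 0.7 + 1.1 + 0.9 = 3.5 kcal/mol.
COOH at 240° (eclipsed): SH–CHO eclipsed, Ph–Cl eclipsed, H–COOH eclipsed; 2.7 + 2.6 + 1.7 = 7.0 kcal/mol.
COOH at 300° (staggered): SH–COOH gauche, SH–CHO gauche, Ph–CHO gauche, Ph–Cl gauche; 1.0 + 0.8 + 1.2 + 0.9 = 3.9 kcal/mol.
Max at 120° (8.0 kcal/mol), min at 180° (3.5 kcal/mol); barrier = 4.5 kcal/mol.

4.5 kcal/mol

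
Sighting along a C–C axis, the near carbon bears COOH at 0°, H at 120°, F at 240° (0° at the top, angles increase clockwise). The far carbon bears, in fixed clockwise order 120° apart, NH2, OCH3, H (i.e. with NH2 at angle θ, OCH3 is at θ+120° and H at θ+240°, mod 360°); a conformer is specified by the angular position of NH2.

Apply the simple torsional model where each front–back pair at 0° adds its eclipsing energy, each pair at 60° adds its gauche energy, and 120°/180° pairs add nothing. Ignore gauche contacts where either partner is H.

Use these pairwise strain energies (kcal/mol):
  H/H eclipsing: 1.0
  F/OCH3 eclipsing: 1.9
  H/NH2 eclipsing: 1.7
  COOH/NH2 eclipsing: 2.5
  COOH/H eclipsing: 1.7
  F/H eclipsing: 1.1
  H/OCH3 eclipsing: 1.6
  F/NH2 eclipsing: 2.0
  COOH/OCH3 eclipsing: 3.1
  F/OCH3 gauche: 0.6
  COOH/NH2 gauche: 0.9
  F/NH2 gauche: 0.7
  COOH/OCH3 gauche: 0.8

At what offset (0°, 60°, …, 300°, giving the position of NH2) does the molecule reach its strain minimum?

NH2 at 0° (eclipsed): COOH(0°)/NH2(0°) eclipsed 2.5; H(120°)/OCH3(120°) eclipsed 1.6; F(240°)/H(240°) eclipsed 1.1 → 5.2 kcal/mol.
NH2 at 60° (staggered): COOH(0°)/NH2(60°) gauche 0.9; F(240°)/OCH3(180°) gauche 0.6 → 1.5 kcal/mol.
NH2 at 120° (eclipsed): COOH(0°)/H(0°) eclipsed 1.7; H(120°)/NH2(120°) eclipsed 1.7; F(240°)/OCH3(240°) eclipsed 1.9 → 5.3 kcal/mol.
NH2 at 180° (staggered): COOH(0°)/OCH3(300°) gauche 0.8; F(240°)/NH2(180°) gauche 0.7; F(240°)/OCH3(300°) gauche 0.6 → 2.1 kcal/mol.
NH2 at 240° (eclipsed): COOH(0°)/OCH3(0°) eclipsed 3.1; H(120°)/H(120°) eclipsed 1.0; F(240°)/NH2(240°) eclipsed 2.0 → 6.1 kcal/mol.
NH2 at 300° (staggered): COOH(0°)/NH2(300°) gauche 0.9; COOH(0°)/OCH3(60°) gauche 0.8; F(240°)/NH2(300°) gauche 0.7 → 2.4 kcal/mol.
The minimum (1.5 kcal/mol) occurs with NH2 at 60°.

60°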